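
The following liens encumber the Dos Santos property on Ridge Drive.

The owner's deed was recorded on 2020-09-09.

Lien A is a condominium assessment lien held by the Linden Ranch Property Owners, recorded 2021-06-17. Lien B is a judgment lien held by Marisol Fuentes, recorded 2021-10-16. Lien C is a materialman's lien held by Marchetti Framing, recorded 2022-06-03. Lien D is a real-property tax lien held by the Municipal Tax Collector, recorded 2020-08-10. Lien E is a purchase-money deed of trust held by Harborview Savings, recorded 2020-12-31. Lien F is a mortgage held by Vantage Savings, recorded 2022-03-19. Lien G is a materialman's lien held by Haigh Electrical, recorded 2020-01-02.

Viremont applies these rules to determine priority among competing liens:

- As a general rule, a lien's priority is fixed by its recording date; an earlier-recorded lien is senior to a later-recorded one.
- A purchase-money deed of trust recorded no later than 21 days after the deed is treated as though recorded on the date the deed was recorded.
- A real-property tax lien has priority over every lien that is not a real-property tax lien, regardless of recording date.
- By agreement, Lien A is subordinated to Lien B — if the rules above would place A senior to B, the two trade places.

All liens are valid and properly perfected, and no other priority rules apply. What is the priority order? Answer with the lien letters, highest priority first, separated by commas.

D, G, E, B, A, F, C

First, effective dates: E missed the 21-day window (113 days after the deed), so its recording date stands.
D is a real-property tax lien and takes priority over every other lien.
Among the remaining liens, by effective date: G (2020-01-02), E (2020-12-31), A (2021-06-17), B (2021-10-16), F (2022-03-19), C (2022-06-03).
A would otherwise be senior to B, so under the subordination agreement A and B exchange positions.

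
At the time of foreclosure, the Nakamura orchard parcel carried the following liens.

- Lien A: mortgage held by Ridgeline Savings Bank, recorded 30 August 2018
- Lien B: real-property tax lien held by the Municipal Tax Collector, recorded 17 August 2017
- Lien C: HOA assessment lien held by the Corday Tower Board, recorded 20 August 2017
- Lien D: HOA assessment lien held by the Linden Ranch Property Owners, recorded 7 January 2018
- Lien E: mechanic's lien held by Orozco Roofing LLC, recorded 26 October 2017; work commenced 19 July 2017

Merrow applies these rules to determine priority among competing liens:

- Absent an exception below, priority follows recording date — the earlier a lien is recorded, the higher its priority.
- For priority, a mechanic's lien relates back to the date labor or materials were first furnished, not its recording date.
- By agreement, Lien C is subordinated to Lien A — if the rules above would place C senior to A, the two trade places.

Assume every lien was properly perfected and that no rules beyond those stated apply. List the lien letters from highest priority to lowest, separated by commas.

Effective dates: E relates back to 19 July 2017 (work commenced).
By effective date: E (19 July 2017), B (17 August 2017), C (20 August 2017), D (7 January 2018), A (30 August 2018).
The subordination applies — C was senior to A — so C and A swap.

E, B, A, D, C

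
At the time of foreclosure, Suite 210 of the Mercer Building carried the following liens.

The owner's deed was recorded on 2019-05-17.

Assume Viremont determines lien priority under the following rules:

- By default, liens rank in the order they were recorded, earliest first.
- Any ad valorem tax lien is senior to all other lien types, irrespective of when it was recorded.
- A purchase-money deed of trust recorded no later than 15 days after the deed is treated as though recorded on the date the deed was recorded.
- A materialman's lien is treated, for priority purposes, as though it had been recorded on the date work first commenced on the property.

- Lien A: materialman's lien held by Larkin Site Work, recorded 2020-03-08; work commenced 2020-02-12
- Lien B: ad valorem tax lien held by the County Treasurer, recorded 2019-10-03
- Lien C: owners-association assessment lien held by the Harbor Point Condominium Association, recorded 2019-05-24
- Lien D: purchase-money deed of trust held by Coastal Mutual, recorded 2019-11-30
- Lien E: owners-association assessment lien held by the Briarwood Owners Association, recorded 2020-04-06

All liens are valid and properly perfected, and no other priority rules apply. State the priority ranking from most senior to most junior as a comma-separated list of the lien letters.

Effective dates: A relates back to 2020-02-12 (work commenced); D missed the 15-day window (197 days after the deed), so its recording date stands.
B, as an ad valorem tax lien, has superpriority and ranks first.
The other liens, earliest effective date first: C (2019-05-24), D (2019-11-30), A (2020-02-12), E (2020-04-06).

B, C, D, A, E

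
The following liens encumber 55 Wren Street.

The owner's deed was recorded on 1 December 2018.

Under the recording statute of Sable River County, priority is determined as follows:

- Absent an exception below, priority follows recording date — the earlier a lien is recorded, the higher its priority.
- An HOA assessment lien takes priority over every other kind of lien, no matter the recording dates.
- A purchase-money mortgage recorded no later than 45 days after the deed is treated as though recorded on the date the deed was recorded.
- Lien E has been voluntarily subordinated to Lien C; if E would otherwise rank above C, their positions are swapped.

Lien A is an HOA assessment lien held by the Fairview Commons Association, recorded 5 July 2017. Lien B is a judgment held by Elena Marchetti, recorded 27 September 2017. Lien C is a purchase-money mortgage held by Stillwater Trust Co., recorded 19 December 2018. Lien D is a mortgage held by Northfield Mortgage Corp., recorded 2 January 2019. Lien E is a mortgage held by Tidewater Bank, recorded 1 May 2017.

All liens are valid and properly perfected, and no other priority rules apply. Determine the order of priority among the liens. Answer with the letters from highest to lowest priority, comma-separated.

A, C, B, E, D

Effective dates after the stated exceptions: C was recorded within the 45-day window, so its effective date is the deed date 1 December 2018.
As an HOA assessment lien, A is senior to every other lien.
Ordering the rest by effective date: E (1 May 2017), B (27 September 2017), C (1 December 2018), D (2 January 2019).
E is senior to C before the subordination, so the two trade places.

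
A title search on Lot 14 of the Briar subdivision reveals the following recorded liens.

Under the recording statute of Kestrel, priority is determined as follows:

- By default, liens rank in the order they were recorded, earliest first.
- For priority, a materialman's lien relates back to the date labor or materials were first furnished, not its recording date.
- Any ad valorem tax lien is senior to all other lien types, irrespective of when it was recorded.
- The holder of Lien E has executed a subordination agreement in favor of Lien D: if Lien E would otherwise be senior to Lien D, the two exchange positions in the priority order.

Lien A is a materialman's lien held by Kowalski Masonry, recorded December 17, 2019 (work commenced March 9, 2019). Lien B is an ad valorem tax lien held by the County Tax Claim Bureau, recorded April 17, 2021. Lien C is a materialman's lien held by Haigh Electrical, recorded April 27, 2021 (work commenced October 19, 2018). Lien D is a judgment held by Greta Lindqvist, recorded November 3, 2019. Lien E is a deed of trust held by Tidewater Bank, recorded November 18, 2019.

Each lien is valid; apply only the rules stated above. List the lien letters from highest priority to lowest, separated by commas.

Effective dates: A is treated as recorded March 9, 2019, the work-commencement date; C is treated as recorded October 19, 2018, the work-commencement date.
B, as an ad valorem tax lien, has superpriority and ranks first.
The other liens, earliest effective date first: C (October 19, 2018), A (March 9, 2019), D (November 3, 2019), E (November 18, 2019).
Since E is not senior to D, the subordination leaves the order unchanged.

B, C, A, D, E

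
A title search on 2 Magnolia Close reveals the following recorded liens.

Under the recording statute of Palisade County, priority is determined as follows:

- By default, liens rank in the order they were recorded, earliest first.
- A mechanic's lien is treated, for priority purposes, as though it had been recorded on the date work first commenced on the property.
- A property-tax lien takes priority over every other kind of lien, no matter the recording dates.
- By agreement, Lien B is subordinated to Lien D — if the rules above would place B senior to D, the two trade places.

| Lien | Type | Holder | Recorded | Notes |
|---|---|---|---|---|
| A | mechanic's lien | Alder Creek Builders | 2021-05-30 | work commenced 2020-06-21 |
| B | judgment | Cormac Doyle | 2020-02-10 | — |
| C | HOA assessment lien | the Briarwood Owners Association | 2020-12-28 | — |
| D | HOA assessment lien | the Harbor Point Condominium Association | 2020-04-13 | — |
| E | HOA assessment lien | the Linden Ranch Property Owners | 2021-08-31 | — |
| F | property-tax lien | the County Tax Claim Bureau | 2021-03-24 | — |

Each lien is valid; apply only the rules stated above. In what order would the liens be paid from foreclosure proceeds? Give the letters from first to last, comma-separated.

Adjusting effective dates: A's effective date is 2020-06-21, when work began.
F is a property-tax lien, so it outranks all other liens regardless of date.
Ordering the rest by effective date: B (2020-02-10), D (2020-04-13), A (2020-06-21), C (2020-12-28), E (2021-08-31).
The subordination applies — B was senior to D — so B and D swap.

F, D, B, A, C, E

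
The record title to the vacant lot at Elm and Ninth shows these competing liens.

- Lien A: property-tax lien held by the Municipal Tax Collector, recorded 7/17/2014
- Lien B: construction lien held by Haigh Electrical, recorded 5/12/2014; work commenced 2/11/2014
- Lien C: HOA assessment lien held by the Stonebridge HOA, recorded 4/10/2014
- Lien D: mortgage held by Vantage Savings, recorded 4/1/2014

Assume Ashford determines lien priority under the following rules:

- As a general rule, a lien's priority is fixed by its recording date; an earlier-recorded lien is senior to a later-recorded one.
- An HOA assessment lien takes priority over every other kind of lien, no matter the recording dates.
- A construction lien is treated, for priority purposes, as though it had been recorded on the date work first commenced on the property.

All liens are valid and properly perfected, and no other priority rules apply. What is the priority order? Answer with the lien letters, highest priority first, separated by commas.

Adjusting effective dates: B relates back to 2/11/2014 (work commenced).
As an HOA assessment lien, C is senior to every other lien.
Remaining liens by effective date: B (2/11/2014), D (4/1/2014), A (7/17/2014).

C, B, D, A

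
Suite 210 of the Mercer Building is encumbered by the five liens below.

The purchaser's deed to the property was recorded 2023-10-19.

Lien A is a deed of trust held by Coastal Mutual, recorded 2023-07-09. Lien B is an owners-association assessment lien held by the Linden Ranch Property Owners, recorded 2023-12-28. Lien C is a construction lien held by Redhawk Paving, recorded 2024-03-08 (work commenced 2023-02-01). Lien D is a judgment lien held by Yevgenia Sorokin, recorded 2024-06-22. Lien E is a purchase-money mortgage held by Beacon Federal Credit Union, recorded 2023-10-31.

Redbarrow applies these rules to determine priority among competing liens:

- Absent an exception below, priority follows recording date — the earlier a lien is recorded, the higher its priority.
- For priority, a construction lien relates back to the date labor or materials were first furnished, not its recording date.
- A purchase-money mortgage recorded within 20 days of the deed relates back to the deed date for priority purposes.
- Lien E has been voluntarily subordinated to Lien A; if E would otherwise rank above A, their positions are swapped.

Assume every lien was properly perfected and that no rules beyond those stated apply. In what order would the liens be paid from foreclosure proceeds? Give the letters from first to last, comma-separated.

Effective dates after the stated exceptions: C relates back to 2023-02-01 (work commenced); E was recorded within the 20-day window, so its effective date is the deed date 2023-10-19.
Ordering by effective date: C (2023-02-01), A (2023-07-09), E (2023-10-19), B (2023-12-28), D (2024-06-22).
Since E is not senior to A, the subordination leaves the order unchanged.

C, A, E, B, D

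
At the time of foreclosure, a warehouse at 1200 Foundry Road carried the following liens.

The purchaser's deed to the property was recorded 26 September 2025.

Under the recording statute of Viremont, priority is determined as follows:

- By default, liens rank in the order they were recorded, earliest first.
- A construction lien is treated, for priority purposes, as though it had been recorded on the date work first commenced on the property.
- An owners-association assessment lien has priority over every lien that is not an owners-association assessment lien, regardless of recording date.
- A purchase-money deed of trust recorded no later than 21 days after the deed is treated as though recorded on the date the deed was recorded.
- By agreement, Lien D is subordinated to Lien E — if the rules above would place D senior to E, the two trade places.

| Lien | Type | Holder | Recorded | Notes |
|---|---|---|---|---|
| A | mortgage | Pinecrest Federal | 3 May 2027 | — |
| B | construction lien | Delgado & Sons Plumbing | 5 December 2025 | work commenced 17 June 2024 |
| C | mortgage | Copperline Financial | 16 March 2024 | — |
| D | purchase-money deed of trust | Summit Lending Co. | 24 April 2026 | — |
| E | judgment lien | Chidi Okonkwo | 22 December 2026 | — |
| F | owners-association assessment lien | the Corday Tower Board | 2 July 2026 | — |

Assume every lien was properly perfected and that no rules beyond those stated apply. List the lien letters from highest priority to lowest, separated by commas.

Effective dates: B's effective date is 17 June 2024, when work began; D missed the 21-day window (210 days after the deed), so its recording date stands.
F is an owners-association assessment lien, so it outranks all other liens regardless of date.
The other liens, earliest effective date first: C (16 March 2024), B (17 June 2024), D (24 April 2026), E (22 December 2026), A (3 May 2027).
Because D would otherwise rank above E, the subordination swaps them.

F, C, B, E, D, A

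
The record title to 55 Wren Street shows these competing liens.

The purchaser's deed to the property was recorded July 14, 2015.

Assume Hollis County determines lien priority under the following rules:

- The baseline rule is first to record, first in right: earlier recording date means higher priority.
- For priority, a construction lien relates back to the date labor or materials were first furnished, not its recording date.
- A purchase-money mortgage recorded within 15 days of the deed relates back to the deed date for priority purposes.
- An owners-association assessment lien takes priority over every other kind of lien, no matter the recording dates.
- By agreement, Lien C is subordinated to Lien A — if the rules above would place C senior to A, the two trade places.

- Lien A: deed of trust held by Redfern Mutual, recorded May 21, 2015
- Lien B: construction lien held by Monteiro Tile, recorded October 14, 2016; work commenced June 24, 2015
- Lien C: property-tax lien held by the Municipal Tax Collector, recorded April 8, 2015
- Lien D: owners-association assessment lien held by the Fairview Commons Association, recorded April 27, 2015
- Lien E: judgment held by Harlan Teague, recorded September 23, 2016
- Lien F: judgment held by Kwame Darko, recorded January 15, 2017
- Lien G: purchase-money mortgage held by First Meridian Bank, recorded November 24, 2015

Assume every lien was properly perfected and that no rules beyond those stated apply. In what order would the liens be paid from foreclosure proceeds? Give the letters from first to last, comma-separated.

Adjusting effective dates: B relates back to June 24, 2015 (work commenced); G was recorded 133 days after the deed — beyond 15 days — so no relation-back applies.
As an owners-association assessment lien, D is senior to every other lien.
The other liens, earliest effective date first: C (April 8, 2015), A (May 21, 2015), B (June 24, 2015), G (November 24, 2015), E (September 23, 2016), F (January 15, 2017).
Because C would otherwise rank above A, the subordination swaps them.

D, A, C, B, G, E, F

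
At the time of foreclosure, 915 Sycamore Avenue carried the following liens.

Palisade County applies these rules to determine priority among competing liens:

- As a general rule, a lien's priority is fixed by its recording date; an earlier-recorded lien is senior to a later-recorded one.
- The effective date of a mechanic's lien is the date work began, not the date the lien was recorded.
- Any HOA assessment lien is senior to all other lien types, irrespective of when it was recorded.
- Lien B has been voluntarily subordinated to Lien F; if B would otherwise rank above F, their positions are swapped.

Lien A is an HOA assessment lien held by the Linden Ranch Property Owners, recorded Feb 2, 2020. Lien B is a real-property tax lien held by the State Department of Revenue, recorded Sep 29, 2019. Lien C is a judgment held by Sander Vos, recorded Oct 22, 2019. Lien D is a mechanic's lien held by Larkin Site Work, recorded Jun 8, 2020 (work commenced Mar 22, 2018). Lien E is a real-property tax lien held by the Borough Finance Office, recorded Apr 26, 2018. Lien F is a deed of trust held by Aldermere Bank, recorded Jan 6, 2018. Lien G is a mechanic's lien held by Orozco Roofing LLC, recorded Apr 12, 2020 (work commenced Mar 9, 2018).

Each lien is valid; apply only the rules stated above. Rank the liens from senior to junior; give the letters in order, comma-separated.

A, F, G, D, E, B, C

Effective dates: D's effective date is Mar 22, 2018, when work began; G is treated as recorded Mar 9, 2018, the work-commencement date.
As an HOA assessment lien, A is senior to every other lien.
Remaining liens by effective date: F (Jan 6, 2018), G (Mar 9, 2018), D (Mar 22, 2018), E (Apr 26, 2018), B (Sep 29, 2019), C (Oct 22, 2019).
B already ranks below F; the subordination has no effect.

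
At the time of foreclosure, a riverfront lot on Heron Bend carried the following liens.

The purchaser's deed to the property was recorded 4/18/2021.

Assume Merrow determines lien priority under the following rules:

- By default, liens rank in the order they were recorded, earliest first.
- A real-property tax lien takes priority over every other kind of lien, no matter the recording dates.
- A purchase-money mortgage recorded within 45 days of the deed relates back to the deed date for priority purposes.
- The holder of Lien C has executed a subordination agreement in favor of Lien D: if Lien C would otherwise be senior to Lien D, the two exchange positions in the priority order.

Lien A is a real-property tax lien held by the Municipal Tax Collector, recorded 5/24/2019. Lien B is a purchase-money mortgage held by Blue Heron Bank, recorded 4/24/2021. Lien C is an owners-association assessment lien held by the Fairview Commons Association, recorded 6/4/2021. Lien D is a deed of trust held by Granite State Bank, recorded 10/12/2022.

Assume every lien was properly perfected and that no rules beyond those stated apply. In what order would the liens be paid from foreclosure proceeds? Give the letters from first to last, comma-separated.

A, B, D, C

Effective dates after the stated exceptions: B's effective date is the deed date, 4/18/2021.
A, as a real-property tax lien, has superpriority and ranks first.
Remaining liens by effective date: B (4/18/2021), C (6/4/2021), D (10/12/2022).
C is senior to D before the subordination, so the two trade places.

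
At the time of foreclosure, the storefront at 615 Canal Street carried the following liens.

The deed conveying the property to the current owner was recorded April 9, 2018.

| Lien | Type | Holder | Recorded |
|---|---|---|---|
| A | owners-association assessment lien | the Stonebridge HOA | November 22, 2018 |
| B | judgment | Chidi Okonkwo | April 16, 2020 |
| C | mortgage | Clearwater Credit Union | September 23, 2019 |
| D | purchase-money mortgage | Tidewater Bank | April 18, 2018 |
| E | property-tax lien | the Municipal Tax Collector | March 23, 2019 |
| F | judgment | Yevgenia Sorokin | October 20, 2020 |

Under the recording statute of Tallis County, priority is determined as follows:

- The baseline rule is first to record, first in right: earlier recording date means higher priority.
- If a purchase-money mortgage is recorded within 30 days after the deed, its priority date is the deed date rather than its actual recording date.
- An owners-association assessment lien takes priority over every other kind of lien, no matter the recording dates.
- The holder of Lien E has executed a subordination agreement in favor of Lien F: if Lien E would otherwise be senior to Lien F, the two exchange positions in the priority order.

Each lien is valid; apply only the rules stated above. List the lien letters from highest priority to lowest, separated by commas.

Adjusting effective dates: D relates back to the deed date April 9, 2018.
A, as an owners-association assessment lien, has superpriority and ranks first.
The other liens, earliest effective date first: D (April 9, 2018), E (March 23, 2019), C (September 23, 2019), B (April 16, 2020), F (October 20, 2020).
E would otherwise be senior to F, so under the subordination agreement E and F exchange positions.

A, D, F, C, B, E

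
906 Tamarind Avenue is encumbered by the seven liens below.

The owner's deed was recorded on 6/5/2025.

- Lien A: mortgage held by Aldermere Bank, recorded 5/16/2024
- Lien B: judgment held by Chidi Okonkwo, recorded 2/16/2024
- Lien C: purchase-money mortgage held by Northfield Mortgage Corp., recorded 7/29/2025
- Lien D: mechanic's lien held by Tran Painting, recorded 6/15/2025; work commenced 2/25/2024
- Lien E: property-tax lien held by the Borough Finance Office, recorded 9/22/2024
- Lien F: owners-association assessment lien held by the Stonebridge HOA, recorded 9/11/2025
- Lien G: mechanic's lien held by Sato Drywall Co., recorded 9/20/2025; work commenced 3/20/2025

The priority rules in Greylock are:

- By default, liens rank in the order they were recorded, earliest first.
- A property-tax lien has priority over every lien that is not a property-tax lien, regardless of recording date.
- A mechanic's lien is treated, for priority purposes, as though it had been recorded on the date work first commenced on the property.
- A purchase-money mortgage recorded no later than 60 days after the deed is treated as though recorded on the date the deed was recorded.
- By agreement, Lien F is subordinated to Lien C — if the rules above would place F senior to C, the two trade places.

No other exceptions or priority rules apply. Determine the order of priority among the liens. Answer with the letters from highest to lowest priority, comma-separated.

First, effective dates: C's effective date is the deed date, 6/5/2025; D relates back to 2/25/2024 (work commenced); G is treated as recorded 3/20/2025, the work-commencement date.
E is a property-tax lien and takes priority over every other lien.
Among the remaining liens, by effective date: B (2/16/2024), D (2/25/2024), A (5/16/2024), G (3/20/2025), C (6/5/2025), F (9/11/2025).
Since F is not senior to C, the subordination leaves the order unchanged.

E, B, D, A, G, C, F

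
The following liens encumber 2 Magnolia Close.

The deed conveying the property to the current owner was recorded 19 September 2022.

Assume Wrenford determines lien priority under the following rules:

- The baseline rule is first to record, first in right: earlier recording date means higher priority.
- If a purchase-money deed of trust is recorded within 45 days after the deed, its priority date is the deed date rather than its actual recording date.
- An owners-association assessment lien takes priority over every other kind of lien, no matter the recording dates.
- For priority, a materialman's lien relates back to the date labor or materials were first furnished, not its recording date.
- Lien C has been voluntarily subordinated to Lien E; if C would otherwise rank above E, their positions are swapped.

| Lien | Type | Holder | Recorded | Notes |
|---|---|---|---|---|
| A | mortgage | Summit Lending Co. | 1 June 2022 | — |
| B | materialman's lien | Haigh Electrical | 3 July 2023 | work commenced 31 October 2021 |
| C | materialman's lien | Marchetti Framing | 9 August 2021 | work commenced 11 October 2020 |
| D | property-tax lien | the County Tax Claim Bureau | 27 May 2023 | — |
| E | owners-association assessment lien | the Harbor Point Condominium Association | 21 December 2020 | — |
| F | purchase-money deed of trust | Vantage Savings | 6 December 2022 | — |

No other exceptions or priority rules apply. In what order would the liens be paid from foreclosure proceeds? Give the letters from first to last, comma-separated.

E, C, B, A, F, D

Effective dates after the stated exceptions: B's effective date is 31 October 2021, when work began; C's effective date is 11 October 2020, when work began; F was recorded 78 days after the deed — beyond 45 days — so no relation-back applies.
E is an owners-association assessment lien, so it outranks all other liens regardless of date.
Remaining liens by effective date: C (11 October 2020), B (31 October 2021), A (1 June 2022), F (6 December 2022), D (27 May 2023).
Since C is not senior to E, the subordination leaves the order unchanged.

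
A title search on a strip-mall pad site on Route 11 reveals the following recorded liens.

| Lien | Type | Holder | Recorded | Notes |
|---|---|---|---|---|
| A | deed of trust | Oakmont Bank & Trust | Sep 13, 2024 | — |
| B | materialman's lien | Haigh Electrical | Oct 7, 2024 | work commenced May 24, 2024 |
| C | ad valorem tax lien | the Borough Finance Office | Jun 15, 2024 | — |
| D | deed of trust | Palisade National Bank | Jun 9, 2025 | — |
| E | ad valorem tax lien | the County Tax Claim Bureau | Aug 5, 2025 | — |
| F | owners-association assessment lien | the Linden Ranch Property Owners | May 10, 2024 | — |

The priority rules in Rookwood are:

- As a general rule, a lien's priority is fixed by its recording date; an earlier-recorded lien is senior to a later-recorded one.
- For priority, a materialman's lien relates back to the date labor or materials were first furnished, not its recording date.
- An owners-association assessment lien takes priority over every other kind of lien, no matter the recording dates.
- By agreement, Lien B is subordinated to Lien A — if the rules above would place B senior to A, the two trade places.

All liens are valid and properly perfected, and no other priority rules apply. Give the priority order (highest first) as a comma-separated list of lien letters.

Effective dates after the stated exceptions: B's effective date is May 24, 2024, when work began.
As an owners-association assessment lien, F is senior to every other lien.
The other liens, earliest effective date first: B (May 24, 2024), C (Jun 15, 2024), A (Sep 13, 2024), D (Jun 9, 2025), E (Aug 5, 2025).
B is senior to A before the subordination, so the two trade places.

F, A, C, B, D, E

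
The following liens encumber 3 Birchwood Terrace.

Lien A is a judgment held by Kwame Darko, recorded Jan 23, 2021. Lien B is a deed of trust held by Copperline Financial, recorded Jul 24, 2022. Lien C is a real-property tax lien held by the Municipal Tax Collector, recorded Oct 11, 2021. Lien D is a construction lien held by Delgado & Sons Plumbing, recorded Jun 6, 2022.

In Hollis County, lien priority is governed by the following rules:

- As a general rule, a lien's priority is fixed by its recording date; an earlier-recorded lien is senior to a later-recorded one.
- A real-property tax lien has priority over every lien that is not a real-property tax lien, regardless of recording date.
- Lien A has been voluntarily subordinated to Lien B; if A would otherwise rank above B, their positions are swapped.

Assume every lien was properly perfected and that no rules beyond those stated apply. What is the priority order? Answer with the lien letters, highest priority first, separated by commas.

C, B, D, A

C is a real-property tax lien, so it outranks all other liens regardless of date.
Remaining liens by effective date: A (Jan 23, 2021), D (Jun 6, 2022), B (Jul 24, 2022).
Because A would otherwise rank above B, the subordination swaps them.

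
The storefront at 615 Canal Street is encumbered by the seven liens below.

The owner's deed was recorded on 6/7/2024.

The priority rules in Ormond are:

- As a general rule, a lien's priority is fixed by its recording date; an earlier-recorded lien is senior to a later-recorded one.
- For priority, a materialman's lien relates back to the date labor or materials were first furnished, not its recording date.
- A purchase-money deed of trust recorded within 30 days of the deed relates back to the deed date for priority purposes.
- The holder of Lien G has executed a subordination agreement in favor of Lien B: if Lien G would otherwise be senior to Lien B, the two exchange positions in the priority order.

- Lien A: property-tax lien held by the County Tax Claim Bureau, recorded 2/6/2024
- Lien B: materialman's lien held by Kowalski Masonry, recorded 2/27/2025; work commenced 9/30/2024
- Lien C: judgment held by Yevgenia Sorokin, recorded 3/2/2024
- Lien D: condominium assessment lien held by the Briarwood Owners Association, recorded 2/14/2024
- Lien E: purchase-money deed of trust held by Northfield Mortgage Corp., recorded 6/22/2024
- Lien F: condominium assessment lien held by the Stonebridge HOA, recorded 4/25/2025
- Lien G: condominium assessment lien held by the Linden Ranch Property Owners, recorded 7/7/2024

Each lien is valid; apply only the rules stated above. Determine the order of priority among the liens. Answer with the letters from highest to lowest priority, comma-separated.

A, D, C, E, B, G, F

Adjusting effective dates: B is treated as recorded 9/30/2024, the work-commencement date; E's effective date is the deed date, 6/7/2024.
By effective date: A (2/6/2024), D (2/14/2024), C (3/2/2024), E (6/7/2024), G (7/7/2024), B (9/30/2024), F (4/25/2025).
The subordination applies — G was senior to B — so G and B swap.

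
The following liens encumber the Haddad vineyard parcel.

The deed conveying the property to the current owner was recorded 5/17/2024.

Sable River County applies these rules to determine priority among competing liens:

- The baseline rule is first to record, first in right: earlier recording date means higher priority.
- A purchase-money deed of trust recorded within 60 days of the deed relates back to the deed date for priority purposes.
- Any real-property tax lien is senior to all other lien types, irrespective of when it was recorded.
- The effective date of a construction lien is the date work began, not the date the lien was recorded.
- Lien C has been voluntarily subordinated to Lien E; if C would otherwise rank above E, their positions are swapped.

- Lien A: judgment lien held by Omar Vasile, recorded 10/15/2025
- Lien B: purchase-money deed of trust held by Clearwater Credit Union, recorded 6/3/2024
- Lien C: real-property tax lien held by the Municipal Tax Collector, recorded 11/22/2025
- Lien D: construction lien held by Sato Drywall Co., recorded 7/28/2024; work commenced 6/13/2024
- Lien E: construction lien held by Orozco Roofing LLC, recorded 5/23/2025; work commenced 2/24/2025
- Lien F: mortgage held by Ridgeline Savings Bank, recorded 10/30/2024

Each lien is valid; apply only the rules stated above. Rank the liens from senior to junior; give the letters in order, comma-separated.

E, B, D, F, C, A

First, effective dates: B relates back to the deed date 5/17/2024; D's effective date is 6/13/2024, when work began; E relates back to 2/24/2025 (work commenced).
C is a real-property tax lien and takes priority over every other lien.
Ordering the rest by effective date: B (5/17/2024), D (6/13/2024), F (10/30/2024), E (2/24/2025), A (10/15/2025).
C would otherwise be senior to E, so under the subordination agreement C and E exchange positions.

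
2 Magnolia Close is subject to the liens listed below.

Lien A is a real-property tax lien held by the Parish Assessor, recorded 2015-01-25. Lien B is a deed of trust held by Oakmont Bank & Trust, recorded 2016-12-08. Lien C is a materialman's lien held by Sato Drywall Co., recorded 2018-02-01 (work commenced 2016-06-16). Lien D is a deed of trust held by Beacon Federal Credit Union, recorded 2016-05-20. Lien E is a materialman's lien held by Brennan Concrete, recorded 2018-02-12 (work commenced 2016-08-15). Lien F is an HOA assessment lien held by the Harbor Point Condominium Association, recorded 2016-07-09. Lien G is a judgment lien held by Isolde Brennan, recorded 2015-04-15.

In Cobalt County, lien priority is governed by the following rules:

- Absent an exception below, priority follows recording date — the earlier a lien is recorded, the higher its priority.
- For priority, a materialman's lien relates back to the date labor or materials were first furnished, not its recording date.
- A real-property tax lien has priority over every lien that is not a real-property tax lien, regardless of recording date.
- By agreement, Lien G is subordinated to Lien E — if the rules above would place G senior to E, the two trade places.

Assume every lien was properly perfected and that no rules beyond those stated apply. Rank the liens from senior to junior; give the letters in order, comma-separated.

A, E, D, C, F, G, B

Effective dates: C's effective date is 2016-06-16, when work began; E's effective date is 2016-08-15, when work began.
A is a real-property tax lien, so it outranks all other liens regardless of date.
The other liens, earliest effective date first: G (2015-04-15), D (2016-05-20), C (2016-06-16), F (2016-07-09), E (2016-08-15), B (2016-12-08).
G is senior to E before the subordination, so the two trade places.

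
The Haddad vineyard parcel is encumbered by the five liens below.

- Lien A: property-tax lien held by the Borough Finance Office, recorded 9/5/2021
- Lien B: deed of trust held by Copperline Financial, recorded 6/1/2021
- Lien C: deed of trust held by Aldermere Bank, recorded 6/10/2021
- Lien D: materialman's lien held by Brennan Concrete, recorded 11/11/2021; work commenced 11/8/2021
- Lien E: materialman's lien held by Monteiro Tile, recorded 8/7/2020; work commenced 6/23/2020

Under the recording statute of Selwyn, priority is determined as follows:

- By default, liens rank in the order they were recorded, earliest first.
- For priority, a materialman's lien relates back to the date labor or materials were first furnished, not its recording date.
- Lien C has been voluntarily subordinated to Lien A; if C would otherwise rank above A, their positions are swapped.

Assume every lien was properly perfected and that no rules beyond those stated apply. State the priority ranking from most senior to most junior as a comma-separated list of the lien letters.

Adjusting effective dates: D relates back to 11/8/2021 (work commenced); E is treated as recorded 6/23/2020, the work-commencement date.
Ordering by effective date: E (6/23/2020), B (6/1/2021), C (6/10/2021), A (9/5/2021), D (11/8/2021).
The subordination applies — C was senior to A — so C and A swap.

E, B, A, C, D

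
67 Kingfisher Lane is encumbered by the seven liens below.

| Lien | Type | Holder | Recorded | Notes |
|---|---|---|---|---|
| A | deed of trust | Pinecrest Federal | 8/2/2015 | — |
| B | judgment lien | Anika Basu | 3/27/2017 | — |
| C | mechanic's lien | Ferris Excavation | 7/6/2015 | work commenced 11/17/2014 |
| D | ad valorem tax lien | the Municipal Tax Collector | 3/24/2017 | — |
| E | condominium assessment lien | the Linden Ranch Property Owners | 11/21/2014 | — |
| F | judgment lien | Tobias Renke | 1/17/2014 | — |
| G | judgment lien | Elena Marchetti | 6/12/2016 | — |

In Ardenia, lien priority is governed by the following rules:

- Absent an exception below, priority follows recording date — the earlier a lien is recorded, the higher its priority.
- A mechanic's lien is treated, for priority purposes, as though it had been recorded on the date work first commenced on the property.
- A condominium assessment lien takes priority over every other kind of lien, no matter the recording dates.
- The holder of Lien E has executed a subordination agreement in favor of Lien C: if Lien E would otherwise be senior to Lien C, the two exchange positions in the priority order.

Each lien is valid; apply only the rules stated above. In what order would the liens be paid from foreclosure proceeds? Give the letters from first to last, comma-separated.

Effective dates: C's effective date is 11/17/2014, when work began.
E is a condominium assessment lien, so it outranks all other liens regardless of date.
Among the remaining liens, by effective date: F (1/17/2014), C (11/17/2014), A (8/2/2015), G (6/12/2016), D (3/24/2017), B (3/27/2017).
E would otherwise be senior to C, so under the subordination agreement E and C exchange positions.

C, F, E, A, G, D, B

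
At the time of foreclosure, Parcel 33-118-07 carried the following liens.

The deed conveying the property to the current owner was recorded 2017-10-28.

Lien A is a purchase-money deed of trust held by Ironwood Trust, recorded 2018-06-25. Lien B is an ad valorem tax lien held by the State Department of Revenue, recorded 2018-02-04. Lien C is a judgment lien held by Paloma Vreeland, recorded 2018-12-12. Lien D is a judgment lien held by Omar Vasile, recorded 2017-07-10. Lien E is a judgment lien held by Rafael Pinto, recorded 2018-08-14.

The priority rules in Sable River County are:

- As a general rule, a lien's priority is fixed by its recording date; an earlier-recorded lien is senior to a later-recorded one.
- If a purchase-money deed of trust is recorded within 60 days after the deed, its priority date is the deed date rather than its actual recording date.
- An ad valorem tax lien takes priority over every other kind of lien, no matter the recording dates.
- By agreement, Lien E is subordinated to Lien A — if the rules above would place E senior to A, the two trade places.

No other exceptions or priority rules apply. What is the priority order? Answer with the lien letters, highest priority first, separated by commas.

Effective dates: A was recorded 240 days after the deed, outside the 60-day window, so it keeps its recording date.
B, as an ad valorem tax lien, has superpriority and ranks first.
The other liens, earliest effective date first: D (2017-07-10), A (2018-06-25), E (2018-08-14), C (2018-12-12).
E is already junior to A, so the subordination agreement changes nothing.

B, D, A, E, C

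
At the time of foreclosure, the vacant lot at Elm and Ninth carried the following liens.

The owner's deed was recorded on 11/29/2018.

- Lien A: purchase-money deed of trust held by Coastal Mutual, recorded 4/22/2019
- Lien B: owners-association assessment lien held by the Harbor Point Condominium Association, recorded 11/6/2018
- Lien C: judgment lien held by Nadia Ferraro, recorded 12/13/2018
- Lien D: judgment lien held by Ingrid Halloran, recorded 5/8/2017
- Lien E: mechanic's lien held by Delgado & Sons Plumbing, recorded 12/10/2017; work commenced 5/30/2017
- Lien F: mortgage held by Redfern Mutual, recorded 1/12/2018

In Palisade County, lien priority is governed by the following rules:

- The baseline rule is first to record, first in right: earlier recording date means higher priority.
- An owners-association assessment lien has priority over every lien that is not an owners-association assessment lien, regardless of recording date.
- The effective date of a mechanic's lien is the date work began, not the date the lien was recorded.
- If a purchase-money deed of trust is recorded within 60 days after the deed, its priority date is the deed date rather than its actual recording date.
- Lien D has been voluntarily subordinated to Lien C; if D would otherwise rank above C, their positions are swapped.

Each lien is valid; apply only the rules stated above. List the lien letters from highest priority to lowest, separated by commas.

B, C, E, F, D, A

First, effective dates: A missed the 60-day window (144 days after the deed), so its recording date stands; E's effective date is 5/30/2017, when work began.
As an owners-association assessment lien, B is senior to every other lien.
The other liens, earliest effective date first: D (5/8/2017), E (5/30/2017), F (1/12/2018), C (12/13/2018), A (4/22/2019).
D is senior to C before the subordination, so the two trade places.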